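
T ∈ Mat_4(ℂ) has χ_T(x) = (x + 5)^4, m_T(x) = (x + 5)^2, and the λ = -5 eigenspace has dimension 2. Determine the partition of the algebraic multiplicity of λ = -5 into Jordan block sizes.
Block sizes for λ = -5: [2, 2]

Step 1 — from the characteristic polynomial, algebraic multiplicity of λ = -5 is 4. From dim ker(T − (-5)·I) = 2, there are exactly 2 Jordan blocks for λ = -5.
Step 2 — from the minimal polynomial, the factor (x + 5)^2 tells us the largest block for λ = -5 has size 2.
Step 3 — with total size 4, 2 blocks, and largest block 2, the block sizes (in nonincreasing order) are [2, 2].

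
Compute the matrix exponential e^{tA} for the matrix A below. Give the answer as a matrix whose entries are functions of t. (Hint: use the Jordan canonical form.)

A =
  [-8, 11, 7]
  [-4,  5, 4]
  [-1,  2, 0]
e^{tA} =
  [-t^2*exp(-t) - 7*t*exp(-t) + exp(-t), 3*t^2*exp(-t)/2 + 11*t*exp(-t), t^2*exp(-t) + 7*t*exp(-t)]
  [-4*t*exp(-t), 6*t*exp(-t) + exp(-t), 4*t*exp(-t)]
  [-t^2*exp(-t) - t*exp(-t), 3*t^2*exp(-t)/2 + 2*t*exp(-t), t^2*exp(-t) + t*exp(-t) + exp(-t)]

Strategy: write A = P · J · P⁻¹ where J is a Jordan canonical form, so e^{tA} = P · e^{tJ} · P⁻¹, and e^{tJ} can be computed block-by-block.

A has Jordan form
J =
  [-1,  1,  0]
  [ 0, -1,  1]
  [ 0,  0, -1]
(up to reordering of blocks).

Per-block formulas:
  For a 3×3 Jordan block J_3(-1): exp(t · J_3(-1)) = e^(-1t)·(I + t·N + (t^2/2)·N^2), where N is the 3×3 nilpotent shift.

After assembling e^{tJ} and conjugating by P, we get:

e^{tA} =
  [-t^2*exp(-t) - 7*t*exp(-t) + exp(-t), 3*t^2*exp(-t)/2 + 11*t*exp(-t), t^2*exp(-t) + 7*t*exp(-t)]
  [-4*t*exp(-t), 6*t*exp(-t) + exp(-t), 4*t*exp(-t)]
  [-t^2*exp(-t) - t*exp(-t), 3*t^2*exp(-t)/2 + 2*t*exp(-t), t^2*exp(-t) + t*exp(-t) + exp(-t)]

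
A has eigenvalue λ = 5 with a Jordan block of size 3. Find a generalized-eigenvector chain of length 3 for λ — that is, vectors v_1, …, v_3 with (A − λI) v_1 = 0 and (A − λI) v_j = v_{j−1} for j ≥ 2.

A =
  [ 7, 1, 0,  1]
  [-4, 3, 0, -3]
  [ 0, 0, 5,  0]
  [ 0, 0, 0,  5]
A Jordan chain for λ = 5 of length 3:
v_1 = (-1, 2, 0, 0)ᵀ
v_2 = (1, -3, 0, 0)ᵀ
v_3 = (0, 0, 0, 1)ᵀ

Let N = A − (5)·I. We want v_3 with N^3 v_3 = 0 but N^2 v_3 ≠ 0; then v_{j-1} := N · v_j for j = 3, …, 2.

Pick v_3 = (0, 0, 0, 1)ᵀ.
Then v_2 = N · v_3 = (1, -3, 0, 0)ᵀ.
Then v_1 = N · v_2 = (-1, 2, 0, 0)ᵀ.

Sanity check: (A − (5)·I) v_1 = (0, 0, 0, 0)ᵀ = 0. ✓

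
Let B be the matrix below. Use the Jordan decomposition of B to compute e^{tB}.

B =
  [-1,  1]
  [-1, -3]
e^{tB} =
  [t*exp(-2*t) + exp(-2*t), t*exp(-2*t)]
  [-t*exp(-2*t), -t*exp(-2*t) + exp(-2*t)]

Strategy: write B = P · J · P⁻¹ where J is a Jordan canonical form, so e^{tB} = P · e^{tJ} · P⁻¹, and e^{tJ} can be computed block-by-block.

B has Jordan form
J =
  [-2,  1]
  [ 0, -2]
(up to reordering of blocks).

Per-block formulas:
  For a 2×2 Jordan block J_2(-2): exp(t · J_2(-2)) = e^(-2t)·(I + t·N), where N is the 2×2 nilpotent shift.

After assembling e^{tJ} and conjugating by P, we get:

e^{tB} =
  [t*exp(-2*t) + exp(-2*t), t*exp(-2*t)]
  [-t*exp(-2*t), -t*exp(-2*t) + exp(-2*t)]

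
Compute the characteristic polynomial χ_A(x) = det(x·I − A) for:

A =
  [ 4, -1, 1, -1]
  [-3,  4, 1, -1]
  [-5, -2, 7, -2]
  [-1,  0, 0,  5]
x^4 - 20*x^3 + 150*x^2 - 500*x + 625

Expanding det(x·I − A) (e.g. by cofactor expansion or by noting that A is similar to its Jordan form J, which has the same characteristic polynomial as A) gives
  χ_A(x) = x^4 - 20*x^3 + 150*x^2 - 500*x + 625
which factors as (x - 5)^4. The eigenvalues (with algebraic multiplicities) are λ = 5 with multiplicity 4.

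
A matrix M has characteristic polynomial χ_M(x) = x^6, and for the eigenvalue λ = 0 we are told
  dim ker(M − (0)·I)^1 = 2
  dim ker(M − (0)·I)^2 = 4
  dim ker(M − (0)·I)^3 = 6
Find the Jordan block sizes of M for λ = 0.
Block sizes for λ = 0: [3, 3]

From the dimensions of kernels of powers, the number of Jordan blocks of size at least j is d_j − d_{j−1} where d_j = dim ker(N^j) (with d_0 = 0). Computing the differences gives [2, 2, 2].
The number of blocks of size exactly k is (#blocks of size ≥ k) − (#blocks of size ≥ k + 1), so the partition is: 2 block(s) of size 3.
In nonincreasing order the block sizes are [3, 3].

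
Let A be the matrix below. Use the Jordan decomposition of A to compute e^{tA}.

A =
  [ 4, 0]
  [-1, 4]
e^{tA} =
  [exp(4*t), 0]
  [-t*exp(4*t), exp(4*t)]

Strategy: write A = P · J · P⁻¹ where J is a Jordan canonical form, so e^{tA} = P · e^{tJ} · P⁻¹, and e^{tJ} can be computed block-by-block.

A has Jordan form
J =
  [4, 1]
  [0, 4]
(up to reordering of blocks).

Per-block formulas:
  For a 2×2 Jordan block J_2(4): exp(t · J_2(4)) = e^(4t)·(I + t·N), where N is the 2×2 nilpotent shift.

After assembling e^{tJ} and conjugating by P, we get:

e^{tA} =
  [exp(4*t), 0]
  [-t*exp(4*t), exp(4*t)]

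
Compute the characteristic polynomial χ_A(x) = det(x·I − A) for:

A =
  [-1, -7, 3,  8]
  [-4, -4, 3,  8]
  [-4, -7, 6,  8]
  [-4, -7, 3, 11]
x^4 - 12*x^3 + 54*x^2 - 108*x + 81

Expanding det(x·I − A) (e.g. by cofactor expansion or by noting that A is similar to its Jordan form J, which has the same characteristic polynomial as A) gives
  χ_A(x) = x^4 - 12*x^3 + 54*x^2 - 108*x + 81
which factors as (x - 3)^4. The eigenvalues (with algebraic multiplicities) are λ = 3 with multiplicity 4.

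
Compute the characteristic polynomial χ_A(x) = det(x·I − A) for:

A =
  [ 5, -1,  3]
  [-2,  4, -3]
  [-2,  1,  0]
x^3 - 9*x^2 + 27*x - 27

Expanding det(x·I − A) (e.g. by cofactor expansion or by noting that A is similar to its Jordan form J, which has the same characteristic polynomial as A) gives
  χ_A(x) = x^3 - 9*x^2 + 27*x - 27
which factors as (x - 3)^3. The eigenvalues (with algebraic multiplicities) are λ = 3 with multiplicity 3.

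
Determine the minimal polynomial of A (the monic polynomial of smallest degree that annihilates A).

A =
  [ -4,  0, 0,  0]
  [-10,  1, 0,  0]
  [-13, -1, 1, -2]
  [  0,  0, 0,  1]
x^3 + 2*x^2 - 7*x + 4

The characteristic polynomial is χ_A(x) = (x - 1)^3*(x + 4), so the eigenvalues are known. The minimal polynomial is
  m_A(x) = Π_λ (x − λ)^{k_λ}
where k_λ is the size of the *largest* Jordan block for λ (equivalently, the smallest k with (A − λI)^k v = 0 for every generalised eigenvector v of λ).

  λ = -4: largest Jordan block has size 1, contributing (x + 4)
  λ = 1: largest Jordan block has size 2, contributing (x − 1)^2

So m_A(x) = (x - 1)^2*(x + 4) = x^3 + 2*x^2 - 7*x + 4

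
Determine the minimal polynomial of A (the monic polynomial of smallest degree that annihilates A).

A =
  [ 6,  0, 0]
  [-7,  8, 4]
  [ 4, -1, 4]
x^3 - 18*x^2 + 108*x - 216

The characteristic polynomial is χ_A(x) = (x - 6)^3, so the eigenvalues are known. The minimal polynomial is
  m_A(x) = Π_λ (x − λ)^{k_λ}
where k_λ is the size of the *largest* Jordan block for λ (equivalently, the smallest k with (A − λI)^k v = 0 for every generalised eigenvector v of λ).

  λ = 6: largest Jordan block has size 3, contributing (x − 6)^3

So m_A(x) = (x - 6)^3 = x^3 - 18*x^2 + 108*x - 216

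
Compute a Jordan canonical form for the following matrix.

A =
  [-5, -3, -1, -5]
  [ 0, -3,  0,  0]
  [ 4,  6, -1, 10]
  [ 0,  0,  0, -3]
J_2(-3) ⊕ J_1(-3) ⊕ J_1(-3)

The characteristic polynomial is
  det(x·I − A) = x^4 + 12*x^3 + 54*x^2 + 108*x + 81 = (x + 3)^4

Eigenvalues and multiplicities (the geometric multiplicity of λ is n − rank(A − λI), which equals the number of Jordan blocks for λ):
  λ = -3: algebraic multiplicity = 4, geometric multiplicity = 3

Determining the block sizes for each eigenvalue:
  λ = -3: 3 blocks summing to 4 forces exactly one block of size 2 and the rest size 1 → block sizes [2, 1, 1]

Assembling the blocks gives a Jordan form
J =
  [-3,  1,  0,  0]
  [ 0, -3,  0,  0]
  [ 0,  0, -3,  0]
  [ 0,  0,  0, -3]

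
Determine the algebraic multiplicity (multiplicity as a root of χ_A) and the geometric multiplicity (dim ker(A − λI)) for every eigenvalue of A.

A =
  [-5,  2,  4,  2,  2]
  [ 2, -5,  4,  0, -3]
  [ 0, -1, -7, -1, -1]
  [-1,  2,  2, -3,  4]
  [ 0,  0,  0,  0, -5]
λ = -5: alg = 5, geom = 2

Step 1 — factor the characteristic polynomial to read off the algebraic multiplicities:
  χ_A(x) = (x + 5)^5

Step 2 — compute geometric multiplicities via the rank-nullity identity g(λ) = n − rank(A − λI):
  rank(A − (-5)·I) = 3, so dim ker(A − (-5)·I) = n − 3 = 2

Summary:
  λ = -5: algebraic multiplicity = 5, geometric multiplicity = 2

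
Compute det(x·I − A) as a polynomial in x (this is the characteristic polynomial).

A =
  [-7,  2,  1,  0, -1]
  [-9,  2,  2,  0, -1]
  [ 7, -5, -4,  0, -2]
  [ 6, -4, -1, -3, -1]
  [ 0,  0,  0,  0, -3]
x^5 + 15*x^4 + 90*x^3 + 270*x^2 + 405*x + 243

Expanding det(x·I − A) (e.g. by cofactor expansion or by noting that A is similar to its Jordan form J, which has the same characteristic polynomial as A) gives
  χ_A(x) = x^5 + 15*x^4 + 90*x^3 + 270*x^2 + 405*x + 243
which factors as (x + 3)^5. The eigenvalues (with algebraic multiplicities) are λ = -3 with multiplicity 5.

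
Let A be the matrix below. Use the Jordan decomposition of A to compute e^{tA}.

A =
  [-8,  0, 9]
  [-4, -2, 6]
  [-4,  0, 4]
e^{tA} =
  [-6*t*exp(-2*t) + exp(-2*t), 0, 9*t*exp(-2*t)]
  [-4*t*exp(-2*t), exp(-2*t), 6*t*exp(-2*t)]
  [-4*t*exp(-2*t), 0, 6*t*exp(-2*t) + exp(-2*t)]

Strategy: write A = P · J · P⁻¹ where J is a Jordan canonical form, so e^{tA} = P · e^{tJ} · P⁻¹, and e^{tJ} can be computed block-by-block.

A has Jordan form
J =
  [-2,  1,  0]
  [ 0, -2,  0]
  [ 0,  0, -2]
(up to reordering of blocks).

Per-block formulas:
  For a 2×2 Jordan block J_2(-2): exp(t · J_2(-2)) = e^(-2t)·(I + t·N), where N is the 2×2 nilpotent shift.
  For a 1×1 block at λ = -2: exp(t · [-2]) = [e^(-2t)].

After assembling e^{tJ} and conjugating by P, we get:

e^{tA} =
  [-6*t*exp(-2*t) + exp(-2*t), 0, 9*t*exp(-2*t)]
  [-4*t*exp(-2*t), exp(-2*t), 6*t*exp(-2*t)]
  [-4*t*exp(-2*t), 0, 6*t*exp(-2*t) + exp(-2*t)]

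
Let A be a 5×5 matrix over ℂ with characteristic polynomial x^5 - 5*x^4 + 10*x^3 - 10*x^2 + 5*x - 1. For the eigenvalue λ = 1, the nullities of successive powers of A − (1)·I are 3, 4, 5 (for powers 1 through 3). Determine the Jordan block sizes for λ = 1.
Block sizes for λ = 1: [3, 1, 1]

From the dimensions of kernels of powers, the number of Jordan blocks of size at least j is d_j − d_{j−1} where d_j = dim ker(N^j) (with d_0 = 0). Computing the differences gives [3, 1, 1].
The number of blocks of size exactly k is (#blocks of size ≥ k) − (#blocks of size ≥ k + 1), so the partition is: 2 block(s) of size 1, 1 block(s) of size 3.
In nonincreasing order the block sizes are [3, 1, 1].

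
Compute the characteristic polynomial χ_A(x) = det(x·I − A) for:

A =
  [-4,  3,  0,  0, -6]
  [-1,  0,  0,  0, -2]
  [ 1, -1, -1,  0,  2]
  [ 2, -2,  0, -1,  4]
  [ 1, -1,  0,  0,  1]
x^5 + 5*x^4 + 10*x^3 + 10*x^2 + 5*x + 1

Expanding det(x·I − A) (e.g. by cofactor expansion or by noting that A is similar to its Jordan form J, which has the same characteristic polynomial as A) gives
  χ_A(x) = x^5 + 5*x^4 + 10*x^3 + 10*x^2 + 5*x + 1
which factors as (x + 1)^5. The eigenvalues (with algebraic multiplicities) are λ = -1 with multiplicity 5.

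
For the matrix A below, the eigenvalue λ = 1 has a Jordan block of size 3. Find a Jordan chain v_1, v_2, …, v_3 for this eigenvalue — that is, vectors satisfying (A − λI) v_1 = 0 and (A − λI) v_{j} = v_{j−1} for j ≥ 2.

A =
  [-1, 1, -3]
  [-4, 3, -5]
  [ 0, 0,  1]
A Jordan chain for λ = 1 of length 3:
v_1 = (1, 2, 0)ᵀ
v_2 = (-3, -5, 0)ᵀ
v_3 = (0, 0, 1)ᵀ

Let N = A − (1)·I. We want v_3 with N^3 v_3 = 0 but N^2 v_3 ≠ 0; then v_{j-1} := N · v_j for j = 3, …, 2.

Pick v_3 = (0, 0, 1)ᵀ.
Then v_2 = N · v_3 = (-3, -5, 0)ᵀ.
Then v_1 = N · v_2 = (1, 2, 0)ᵀ.

Sanity check: (A − (1)·I) v_1 = (0, 0, 0)ᵀ = 0. ✓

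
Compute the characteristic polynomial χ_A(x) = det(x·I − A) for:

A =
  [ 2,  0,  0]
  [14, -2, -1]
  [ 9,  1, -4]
x^3 + 4*x^2 - 3*x - 18

Expanding det(x·I − A) (e.g. by cofactor expansion or by noting that A is similar to its Jordan form J, which has the same characteristic polynomial as A) gives
  χ_A(x) = x^3 + 4*x^2 - 3*x - 18
which factors as (x - 2)*(x + 3)^2. The eigenvalues (with algebraic multiplicities) are λ = -3 with multiplicity 2, λ = 2 with multiplicity 1.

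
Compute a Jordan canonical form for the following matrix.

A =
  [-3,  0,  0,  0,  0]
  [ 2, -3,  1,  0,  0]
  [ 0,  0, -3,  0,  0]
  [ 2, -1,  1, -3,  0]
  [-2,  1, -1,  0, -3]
J_3(-3) ⊕ J_1(-3) ⊕ J_1(-3)

The characteristic polynomial is
  det(x·I − A) = x^5 + 15*x^4 + 90*x^3 + 270*x^2 + 405*x + 243 = (x + 3)^5

Eigenvalues and multiplicities (the geometric multiplicity of λ is n − rank(A − λI), which equals the number of Jordan blocks for λ):
  λ = -3: algebraic multiplicity = 5, geometric multiplicity = 3

Determining the block sizes for each eigenvalue:
  λ = -3: with am = 5 and gm = 3, the partition is not yet determined (e.g. several partitions of 5 into 3 parts exist). Let N = A − (-3)·I. Computing rank(N^1) = 2, rank(N^2) = 1, rank(N^3) = 0; the number of blocks of size ≥ j is rank(N^{j−1}) − rank(N^j), giving [3, 1, 1]. So we have 1 block(s) of size 3, 2 block(s) of size 1 → block sizes [3, 1, 1]

Assembling the blocks gives a Jordan form
J =
  [-3,  1,  0,  0,  0]
  [ 0, -3,  1,  0,  0]
  [ 0,  0, -3,  0,  0]
  [ 0,  0,  0, -3,  0]
  [ 0,  0,  0,  0, -3]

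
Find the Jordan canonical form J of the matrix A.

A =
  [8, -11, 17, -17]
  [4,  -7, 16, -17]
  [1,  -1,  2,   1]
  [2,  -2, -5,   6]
J_1(-3) ⊕ J_3(4)

The characteristic polynomial is
  det(x·I − A) = x^4 - 9*x^3 + 12*x^2 + 80*x - 192 = (x - 4)^3*(x + 3)

Eigenvalues and multiplicities (the geometric multiplicity of λ is n − rank(A − λI), which equals the number of Jordan blocks for λ):
  λ = -3: algebraic multiplicity = 1, geometric multiplicity = 1
  λ = 4: algebraic multiplicity = 3, geometric multiplicity = 1

Determining the block sizes for each eigenvalue:
  λ = -3: one block (gm = 1), so the single block has size am = 1 → block sizes [1]
  λ = 4: one block (gm = 1), so the single block has size am = 3 → block sizes [3]

Assembling the blocks gives a Jordan form
J =
  [-3, 0, 0, 0]
  [ 0, 4, 1, 0]
  [ 0, 0, 4, 1]
  [ 0, 0, 0, 4]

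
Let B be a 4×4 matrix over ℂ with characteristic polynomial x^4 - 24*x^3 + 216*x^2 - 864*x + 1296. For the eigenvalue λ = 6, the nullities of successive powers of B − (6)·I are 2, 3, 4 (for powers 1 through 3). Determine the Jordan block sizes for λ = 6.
Block sizes for λ = 6: [3, 1]

From the dimensions of kernels of powers, the number of Jordan blocks of size at least j is d_j − d_{j−1} where d_j = dim ker(N^j) (with d_0 = 0). Computing the differences gives [2, 1, 1].
The number of blocks of size exactly k is (#blocks of size ≥ k) − (#blocks of size ≥ k + 1), so the partition is: 1 block(s) of size 1, 1 block(s) of size 3.
In nonincreasing order the block sizes are [3, 1].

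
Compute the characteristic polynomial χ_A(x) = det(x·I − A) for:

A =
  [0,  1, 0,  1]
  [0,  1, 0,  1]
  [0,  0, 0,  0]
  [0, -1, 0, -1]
x^4

Expanding det(x·I − A) (e.g. by cofactor expansion or by noting that A is similar to its Jordan form J, which has the same characteristic polynomial as A) gives
  χ_A(x) = x^4
which factors as x^4. The eigenvalues (with algebraic multiplicities) are λ = 0 with multiplicity 4.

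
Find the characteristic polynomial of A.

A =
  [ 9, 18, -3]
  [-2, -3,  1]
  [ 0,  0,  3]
x^3 - 9*x^2 + 27*x - 27

Expanding det(x·I − A) (e.g. by cofactor expansion or by noting that A is similar to its Jordan form J, which has the same characteristic polynomial as A) gives
  χ_A(x) = x^3 - 9*x^2 + 27*x - 27
which factors as (x - 3)^3. The eigenvalues (with algebraic multiplicities) are λ = 3 with multiplicity 3.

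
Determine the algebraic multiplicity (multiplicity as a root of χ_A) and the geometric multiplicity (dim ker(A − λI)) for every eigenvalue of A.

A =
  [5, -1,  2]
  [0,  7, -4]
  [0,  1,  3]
λ = 5: alg = 3, geom = 2

Step 1 — factor the characteristic polynomial to read off the algebraic multiplicities:
  χ_A(x) = (x - 5)^3

Step 2 — compute geometric multiplicities via the rank-nullity identity g(λ) = n − rank(A − λI):
  rank(A − (5)·I) = 1, so dim ker(A − (5)·I) = n − 1 = 2

Summary:
  λ = 5: algebraic multiplicity = 3, geometric multiplicity = 2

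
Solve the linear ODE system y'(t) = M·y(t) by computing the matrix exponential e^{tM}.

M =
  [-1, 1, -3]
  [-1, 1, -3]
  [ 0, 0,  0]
e^{tM} =
  [1 - t, t, -3*t]
  [-t, t + 1, -3*t]
  [0, 0, 1]

Strategy: write M = P · J · P⁻¹ where J is a Jordan canonical form, so e^{tM} = P · e^{tJ} · P⁻¹, and e^{tJ} can be computed block-by-block.

M has Jordan form
J =
  [0, 1, 0]
  [0, 0, 0]
  [0, 0, 0]
(up to reordering of blocks).

Per-block formulas:
  For a 1×1 block at λ = 0: exp(t · [0]) = [e^(0t)].
  For a 2×2 Jordan block J_2(0): exp(t · J_2(0)) = e^(0t)·(I + t·N), where N is the 2×2 nilpotent shift.

After assembling e^{tJ} and conjugating by P, we get:

e^{tM} =
  [1 - t, t, -3*t]
  [-t, t + 1, -3*t]
  [0, 0, 1]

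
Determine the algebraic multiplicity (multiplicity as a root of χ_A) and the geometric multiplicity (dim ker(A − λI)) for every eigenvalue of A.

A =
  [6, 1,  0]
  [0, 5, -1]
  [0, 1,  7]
λ = 6: alg = 3, geom = 1

Step 1 — factor the characteristic polynomial to read off the algebraic multiplicities:
  χ_A(x) = (x - 6)^3

Step 2 — compute geometric multiplicities via the rank-nullity identity g(λ) = n − rank(A − λI):
  rank(A − (6)·I) = 2, so dim ker(A − (6)·I) = n − 2 = 1

Summary:
  λ = 6: algebraic multiplicity = 3, geometric multiplicity = 1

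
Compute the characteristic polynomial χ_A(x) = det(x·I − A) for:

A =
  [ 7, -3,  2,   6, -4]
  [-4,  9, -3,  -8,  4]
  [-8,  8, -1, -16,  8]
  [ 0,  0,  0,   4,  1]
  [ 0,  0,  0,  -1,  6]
x^5 - 25*x^4 + 250*x^3 - 1250*x^2 + 3125*x - 3125

Expanding det(x·I − A) (e.g. by cofactor expansion or by noting that A is similar to its Jordan form J, which has the same characteristic polynomial as A) gives
  χ_A(x) = x^5 - 25*x^4 + 250*x^3 - 1250*x^2 + 3125*x - 3125
which factors as (x - 5)^5. The eigenvalues (with algebraic multiplicities) are λ = 5 with multiplicity 5.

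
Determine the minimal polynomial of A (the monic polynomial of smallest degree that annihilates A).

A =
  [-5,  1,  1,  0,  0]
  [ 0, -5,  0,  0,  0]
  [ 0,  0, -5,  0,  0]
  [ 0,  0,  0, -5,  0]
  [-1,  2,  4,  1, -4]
x^3 + 14*x^2 + 65*x + 100

The characteristic polynomial is χ_A(x) = (x + 4)*(x + 5)^4, so the eigenvalues are known. The minimal polynomial is
  m_A(x) = Π_λ (x − λ)^{k_λ}
where k_λ is the size of the *largest* Jordan block for λ (equivalently, the smallest k with (A − λI)^k v = 0 for every generalised eigenvector v of λ).

  λ = -5: largest Jordan block has size 2, contributing (x + 5)^2
  λ = -4: largest Jordan block has size 1, contributing (x + 4)

So m_A(x) = (x + 4)*(x + 5)^2 = x^3 + 14*x^2 + 65*x + 100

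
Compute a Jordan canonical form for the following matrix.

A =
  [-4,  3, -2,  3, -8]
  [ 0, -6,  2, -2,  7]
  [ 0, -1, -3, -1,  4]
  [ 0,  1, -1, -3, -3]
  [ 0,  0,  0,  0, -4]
J_3(-4) ⊕ J_2(-4)

The characteristic polynomial is
  det(x·I − A) = x^5 + 20*x^4 + 160*x^3 + 640*x^2 + 1280*x + 1024 = (x + 4)^5

Eigenvalues and multiplicities (the geometric multiplicity of λ is n − rank(A − λI), which equals the number of Jordan blocks for λ):
  λ = -4: algebraic multiplicity = 5, geometric multiplicity = 2

Determining the block sizes for each eigenvalue:
  λ = -4: with am = 5 and gm = 2, the partition is not yet determined (e.g. several partitions of 5 into 2 parts exist). Let N = A − (-4)·I. Computing rank(N^1) = 3, rank(N^2) = 1, rank(N^3) = 0; the number of blocks of size ≥ j is rank(N^{j−1}) − rank(N^j), giving [2, 2, 1]. So we have 1 block(s) of size 3, 1 block(s) of size 2 → block sizes [3, 2]

Assembling the blocks gives a Jordan form
J =
  [-4,  1,  0,  0,  0]
  [ 0, -4,  1,  0,  0]
  [ 0,  0, -4,  0,  0]
  [ 0,  0,  0, -4,  1]
  [ 0,  0,  0,  0, -4]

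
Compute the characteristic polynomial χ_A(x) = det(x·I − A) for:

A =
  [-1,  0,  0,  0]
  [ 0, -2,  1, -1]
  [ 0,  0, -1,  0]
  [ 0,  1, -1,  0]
x^4 + 4*x^3 + 6*x^2 + 4*x + 1

Expanding det(x·I − A) (e.g. by cofactor expansion or by noting that A is similar to its Jordan form J, which has the same characteristic polynomial as A) gives
  χ_A(x) = x^4 + 4*x^3 + 6*x^2 + 4*x + 1
which factors as (x + 1)^4. The eigenvalues (with algebraic multiplicities) are λ = -1 with multiplicity 4.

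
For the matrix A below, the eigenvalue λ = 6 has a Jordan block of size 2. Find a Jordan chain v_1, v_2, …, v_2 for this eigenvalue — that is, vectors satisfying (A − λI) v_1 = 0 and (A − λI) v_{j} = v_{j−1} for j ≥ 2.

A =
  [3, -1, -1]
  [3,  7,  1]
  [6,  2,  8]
A Jordan chain for λ = 6 of length 2:
v_1 = (-3, 3, 6)ᵀ
v_2 = (1, 0, 0)ᵀ

Let N = A − (6)·I. We want v_2 with N^2 v_2 = 0 but N^1 v_2 ≠ 0; then v_{j-1} := N · v_j for j = 2, …, 2.

Pick v_2 = (1, 0, 0)ᵀ.
Then v_1 = N · v_2 = (-3, 3, 6)ᵀ.

Sanity check: (A − (6)·I) v_1 = (0, 0, 0)ᵀ = 0. ✓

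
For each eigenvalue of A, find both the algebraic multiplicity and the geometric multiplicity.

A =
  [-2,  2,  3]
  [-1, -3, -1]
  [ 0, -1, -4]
λ = -3: alg = 3, geom = 1

Step 1 — factor the characteristic polynomial to read off the algebraic multiplicities:
  χ_A(x) = (x + 3)^3

Step 2 — compute geometric multiplicities via the rank-nullity identity g(λ) = n − rank(A − λI):
  rank(A − (-3)·I) = 2, so dim ker(A − (-3)·I) = n − 2 = 1

Summary:
  λ = -3: algebraic multiplicity = 3, geometric multiplicity = 1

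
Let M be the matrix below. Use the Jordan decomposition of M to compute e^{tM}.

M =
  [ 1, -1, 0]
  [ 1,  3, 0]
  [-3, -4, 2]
e^{tM} =
  [-t*exp(2*t) + exp(2*t), -t*exp(2*t), 0]
  [t*exp(2*t), t*exp(2*t) + exp(2*t), 0]
  [-t^2*exp(2*t)/2 - 3*t*exp(2*t), -t^2*exp(2*t)/2 - 4*t*exp(2*t), exp(2*t)]

Strategy: write M = P · J · P⁻¹ where J is a Jordan canonical form, so e^{tM} = P · e^{tJ} · P⁻¹, and e^{tJ} can be computed block-by-block.

M has Jordan form
J =
  [2, 1, 0]
  [0, 2, 1]
  [0, 0, 2]
(up to reordering of blocks).

Per-block formulas:
  For a 3×3 Jordan block J_3(2): exp(t · J_3(2)) = e^(2t)·(I + t·N + (t^2/2)·N^2), where N is the 3×3 nilpotent shift.

After assembling e^{tJ} and conjugating by P, we get:

e^{tM} =
  [-t*exp(2*t) + exp(2*t), -t*exp(2*t), 0]
  [t*exp(2*t), t*exp(2*t) + exp(2*t), 0]
  [-t^2*exp(2*t)/2 - 3*t*exp(2*t), -t^2*exp(2*t)/2 - 4*t*exp(2*t), exp(2*t)]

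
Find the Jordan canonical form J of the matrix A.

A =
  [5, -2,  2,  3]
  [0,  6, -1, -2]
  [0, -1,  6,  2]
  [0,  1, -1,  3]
J_3(5) ⊕ J_1(5)

The characteristic polynomial is
  det(x·I − A) = x^4 - 20*x^3 + 150*x^2 - 500*x + 625 = (x - 5)^4

Eigenvalues and multiplicities (the geometric multiplicity of λ is n − rank(A − λI), which equals the number of Jordan blocks for λ):
  λ = 5: algebraic multiplicity = 4, geometric multiplicity = 2

Determining the block sizes for each eigenvalue:
  λ = 5: with am = 4 and gm = 2, the partition is not yet determined (e.g. several partitions of 4 into 2 parts exist). Let N = A − (5)·I. Computing rank(N^1) = 2, rank(N^2) = 1, rank(N^3) = 0; the number of blocks of size ≥ j is rank(N^{j−1}) − rank(N^j), giving [2, 1, 1]. So we have 1 block(s) of size 3, 1 block(s) of size 1 → block sizes [3, 1]

Assembling the blocks gives a Jordan form
J =
  [5, 1, 0, 0]
  [0, 5, 1, 0]
  [0, 0, 5, 0]
  [0, 0, 0, 5]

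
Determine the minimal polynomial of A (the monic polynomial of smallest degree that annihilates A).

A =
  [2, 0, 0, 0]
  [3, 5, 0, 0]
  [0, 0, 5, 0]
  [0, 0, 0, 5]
x^2 - 7*x + 10

The characteristic polynomial is χ_A(x) = (x - 5)^3*(x - 2), so the eigenvalues are known. The minimal polynomial is
  m_A(x) = Π_λ (x − λ)^{k_λ}
where k_λ is the size of the *largest* Jordan block for λ (equivalently, the smallest k with (A − λI)^k v = 0 for every generalised eigenvector v of λ).

  λ = 2: largest Jordan block has size 1, contributing (x − 2)
  λ = 5: largest Jordan block has size 1, contributing (x − 5)

So m_A(x) = (x - 5)*(x - 2) = x^2 - 7*x + 10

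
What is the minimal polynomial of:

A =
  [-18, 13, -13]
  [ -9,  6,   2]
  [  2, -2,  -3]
x^3 + 15*x^2 + 75*x + 125

The characteristic polynomial is χ_A(x) = (x + 5)^3, so the eigenvalues are known. The minimal polynomial is
  m_A(x) = Π_λ (x − λ)^{k_λ}
where k_λ is the size of the *largest* Jordan block for λ (equivalently, the smallest k with (A − λI)^k v = 0 for every generalised eigenvector v of λ).

  λ = -5: largest Jordan block has size 3, contributing (x + 5)^3

So m_A(x) = (x + 5)^3 = x^3 + 15*x^2 + 75*x + 125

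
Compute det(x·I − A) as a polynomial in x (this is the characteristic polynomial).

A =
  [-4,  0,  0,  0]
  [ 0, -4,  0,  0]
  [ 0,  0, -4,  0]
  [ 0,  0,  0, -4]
x^4 + 16*x^3 + 96*x^2 + 256*x + 256

Expanding det(x·I − A) (e.g. by cofactor expansion or by noting that A is similar to its Jordan form J, which has the same characteristic polynomial as A) gives
  χ_A(x) = x^4 + 16*x^3 + 96*x^2 + 256*x + 256
which factors as (x + 4)^4. The eigenvalues (with algebraic multiplicities) are λ = -4 with multiplicity 4.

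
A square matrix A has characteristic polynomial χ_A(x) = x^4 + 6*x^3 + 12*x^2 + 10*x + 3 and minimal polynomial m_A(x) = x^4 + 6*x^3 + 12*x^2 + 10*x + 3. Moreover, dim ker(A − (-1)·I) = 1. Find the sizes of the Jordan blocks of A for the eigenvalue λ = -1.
Block sizes for λ = -1: [3]

Step 1 — from the characteristic polynomial, algebraic multiplicity of λ = -1 is 3. From dim ker(A − (-1)·I) = 1, there are exactly 1 Jordan blocks for λ = -1.
Step 2 — from the minimal polynomial, the factor (x + 1)^3 tells us the largest block for λ = -1 has size 3.
Step 3 — with total size 3, 1 blocks, and largest block 3, the block sizes (in nonincreasing order) are [3].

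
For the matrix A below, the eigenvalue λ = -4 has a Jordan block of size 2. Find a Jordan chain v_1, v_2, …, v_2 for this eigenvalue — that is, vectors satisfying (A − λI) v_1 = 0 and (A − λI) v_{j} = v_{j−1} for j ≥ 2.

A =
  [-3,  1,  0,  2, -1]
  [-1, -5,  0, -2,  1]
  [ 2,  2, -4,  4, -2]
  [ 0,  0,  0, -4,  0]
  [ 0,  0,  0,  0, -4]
A Jordan chain for λ = -4 of length 2:
v_1 = (1, -1, 2, 0, 0)ᵀ
v_2 = (1, 0, 0, 0, 0)ᵀ

Let N = A − (-4)·I. We want v_2 with N^2 v_2 = 0 but N^1 v_2 ≠ 0; then v_{j-1} := N · v_j for j = 2, …, 2.

Pick v_2 = (1, 0, 0, 0, 0)ᵀ.
Then v_1 = N · v_2 = (1, -1, 2, 0, 0)ᵀ.

Sanity check: (A − (-4)·I) v_1 = (0, 0, 0, 0, 0)ᵀ = 0. ✓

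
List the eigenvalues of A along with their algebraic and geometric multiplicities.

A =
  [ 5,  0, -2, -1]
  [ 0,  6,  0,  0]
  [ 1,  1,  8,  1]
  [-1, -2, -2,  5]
λ = 6: alg = 4, geom = 2

Step 1 — factor the characteristic polynomial to read off the algebraic multiplicities:
  χ_A(x) = (x - 6)^4

Step 2 — compute geometric multiplicities via the rank-nullity identity g(λ) = n − rank(A − λI):
  rank(A − (6)·I) = 2, so dim ker(A − (6)·I) = n − 2 = 2

Summary:
  λ = 6: algebraic multiplicity = 4, geometric multiplicity = 2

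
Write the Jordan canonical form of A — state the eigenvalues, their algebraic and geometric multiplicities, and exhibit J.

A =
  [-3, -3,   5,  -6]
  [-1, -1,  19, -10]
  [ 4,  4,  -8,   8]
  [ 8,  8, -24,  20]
J_2(0) ⊕ J_1(4) ⊕ J_1(4)

The characteristic polynomial is
  det(x·I − A) = x^4 - 8*x^3 + 16*x^2 = x^2*(x - 4)^2

Eigenvalues and multiplicities (the geometric multiplicity of λ is n − rank(A − λI), which equals the number of Jordan blocks for λ):
  λ = 0: algebraic multiplicity = 2, geometric multiplicity = 1
  λ = 4: algebraic multiplicity = 2, geometric multiplicity = 2

Determining the block sizes for each eigenvalue:
  λ = 0: one block (gm = 1), so the single block has size am = 2 → block sizes [2]
  λ = 4: gm = am = 2, so every block has size 1 → block sizes [1, 1]

Assembling the blocks gives a Jordan form
J =
  [0, 1, 0, 0]
  [0, 0, 0, 0]
  [0, 0, 4, 0]
  [0, 0, 0, 4]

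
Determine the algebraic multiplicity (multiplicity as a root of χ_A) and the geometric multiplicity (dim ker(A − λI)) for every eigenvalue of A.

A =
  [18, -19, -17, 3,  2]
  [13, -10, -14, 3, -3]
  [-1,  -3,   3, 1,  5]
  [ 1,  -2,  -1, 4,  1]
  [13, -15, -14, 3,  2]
λ = 1: alg = 2, geom = 1; λ = 5: alg = 3, geom = 1

Step 1 — factor the characteristic polynomial to read off the algebraic multiplicities:
  χ_A(x) = (x - 5)^3*(x - 1)^2

Step 2 — compute geometric multiplicities via the rank-nullity identity g(λ) = n − rank(A − λI):
  rank(A − (1)·I) = 4, so dim ker(A − (1)·I) = n − 4 = 1
  rank(A − (5)·I) = 4, so dim ker(A − (5)·I) = n − 4 = 1

Summary:
  λ = 1: algebraic multiplicity = 2, geometric multiplicity = 1
  λ = 5: algebraic multiplicity = 3, geometric multiplicity = 1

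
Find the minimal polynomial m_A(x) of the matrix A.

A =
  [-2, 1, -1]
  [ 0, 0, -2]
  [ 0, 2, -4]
x^2 + 4*x + 4

The characteristic polynomial is χ_A(x) = (x + 2)^3, so the eigenvalues are known. The minimal polynomial is
  m_A(x) = Π_λ (x − λ)^{k_λ}
where k_λ is the size of the *largest* Jordan block for λ (equivalently, the smallest k with (A − λI)^k v = 0 for every generalised eigenvector v of λ).

  λ = -2: largest Jordan block has size 2, contributing (x + 2)^2

So m_A(x) = (x + 2)^2 = x^2 + 4*x + 4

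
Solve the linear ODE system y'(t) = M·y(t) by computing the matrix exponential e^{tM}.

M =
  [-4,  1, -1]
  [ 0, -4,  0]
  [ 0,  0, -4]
e^{tM} =
  [exp(-4*t), t*exp(-4*t), -t*exp(-4*t)]
  [0, exp(-4*t), 0]
  [0, 0, exp(-4*t)]

Strategy: write M = P · J · P⁻¹ where J is a Jordan canonical form, so e^{tM} = P · e^{tJ} · P⁻¹, and e^{tJ} can be computed block-by-block.

M has Jordan form
J =
  [-4,  1,  0]
  [ 0, -4,  0]
  [ 0,  0, -4]
(up to reordering of blocks).

Per-block formulas:
  For a 2×2 Jordan block J_2(-4): exp(t · J_2(-4)) = e^(-4t)·(I + t·N), where N is the 2×2 nilpotent shift.
  For a 1×1 block at λ = -4: exp(t · [-4]) = [e^(-4t)].

After assembling e^{tJ} and conjugating by P, we get:

e^{tM} =
  [exp(-4*t), t*exp(-4*t), -t*exp(-4*t)]
  [0, exp(-4*t), 0]
  [0, 0, exp(-4*t)]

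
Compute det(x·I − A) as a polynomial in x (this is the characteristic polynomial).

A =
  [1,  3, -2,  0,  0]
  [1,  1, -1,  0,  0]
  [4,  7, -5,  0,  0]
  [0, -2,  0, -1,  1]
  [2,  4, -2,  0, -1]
x^5 + 5*x^4 + 10*x^3 + 10*x^2 + 5*x + 1

Expanding det(x·I − A) (e.g. by cofactor expansion or by noting that A is similar to its Jordan form J, which has the same characteristic polynomial as A) gives
  χ_A(x) = x^5 + 5*x^4 + 10*x^3 + 10*x^2 + 5*x + 1
which factors as (x + 1)^5. The eigenvalues (with algebraic multiplicities) are λ = -1 with multiplicity 5.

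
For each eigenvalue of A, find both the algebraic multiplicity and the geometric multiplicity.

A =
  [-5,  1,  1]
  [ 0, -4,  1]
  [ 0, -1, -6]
λ = -5: alg = 3, geom = 2

Step 1 — factor the characteristic polynomial to read off the algebraic multiplicities:
  χ_A(x) = (x + 5)^3

Step 2 — compute geometric multiplicities via the rank-nullity identity g(λ) = n − rank(A − λI):
  rank(A − (-5)·I) = 1, so dim ker(A − (-5)·I) = n − 1 = 2

Summary:
  λ = -5: algebraic multiplicity = 3, geometric multiplicity = 2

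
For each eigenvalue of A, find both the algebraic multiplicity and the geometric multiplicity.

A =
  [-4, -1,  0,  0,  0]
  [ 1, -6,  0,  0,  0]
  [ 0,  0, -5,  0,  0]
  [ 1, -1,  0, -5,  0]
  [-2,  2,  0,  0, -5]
λ = -5: alg = 5, geom = 4

Step 1 — factor the characteristic polynomial to read off the algebraic multiplicities:
  χ_A(x) = (x + 5)^5

Step 2 — compute geometric multiplicities via the rank-nullity identity g(λ) = n − rank(A − λI):
  rank(A − (-5)·I) = 1, so dim ker(A − (-5)·I) = n − 1 = 4

Summary:
  λ = -5: algebraic multiplicity = 5, geometric multiplicity = 4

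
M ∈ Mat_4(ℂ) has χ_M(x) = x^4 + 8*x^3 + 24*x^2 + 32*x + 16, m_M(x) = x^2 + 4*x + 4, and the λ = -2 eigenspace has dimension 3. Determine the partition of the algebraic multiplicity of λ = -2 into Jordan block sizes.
Block sizes for λ = -2: [2, 1, 1]

Step 1 — from the characteristic polynomial, algebraic multiplicity of λ = -2 is 4. From dim ker(M − (-2)·I) = 3, there are exactly 3 Jordan blocks for λ = -2.
Step 2 — from the minimal polynomial, the factor (x + 2)^2 tells us the largest block for λ = -2 has size 2.
Step 3 — with total size 4, 3 blocks, and largest block 2, the block sizes (in nonincreasing order) are [2, 1, 1].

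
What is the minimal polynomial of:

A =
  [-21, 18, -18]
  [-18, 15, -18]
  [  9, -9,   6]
x^2 - 3*x - 18

The characteristic polynomial is χ_A(x) = (x - 6)*(x + 3)^2, so the eigenvalues are known. The minimal polynomial is
  m_A(x) = Π_λ (x − λ)^{k_λ}
where k_λ is the size of the *largest* Jordan block for λ (equivalently, the smallest k with (A − λI)^k v = 0 for every generalised eigenvector v of λ).

  λ = -3: largest Jordan block has size 1, contributing (x + 3)
  λ = 6: largest Jordan block has size 1, contributing (x − 6)

So m_A(x) = (x - 6)*(x + 3) = x^2 - 3*x - 18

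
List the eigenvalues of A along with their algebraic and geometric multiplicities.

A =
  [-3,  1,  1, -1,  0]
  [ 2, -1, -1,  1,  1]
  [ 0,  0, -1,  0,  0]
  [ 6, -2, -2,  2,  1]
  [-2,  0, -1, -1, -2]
λ = -1: alg = 5, geom = 2

Step 1 — factor the characteristic polynomial to read off the algebraic multiplicities:
  χ_A(x) = (x + 1)^5

Step 2 — compute geometric multiplicities via the rank-nullity identity g(λ) = n − rank(A − λI):
  rank(A − (-1)·I) = 3, so dim ker(A − (-1)·I) = n − 3 = 2

Summary:
  λ = -1: algebraic multiplicity = 5, geometric multiplicity = 2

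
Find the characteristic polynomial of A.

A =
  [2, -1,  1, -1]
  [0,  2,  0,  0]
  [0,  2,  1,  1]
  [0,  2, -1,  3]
x^4 - 8*x^3 + 24*x^2 - 32*x + 16

Expanding det(x·I − A) (e.g. by cofactor expansion or by noting that A is similar to its Jordan form J, which has the same characteristic polynomial as A) gives
  χ_A(x) = x^4 - 8*x^3 + 24*x^2 - 32*x + 16
which factors as (x - 2)^4. The eigenvalues (with algebraic multiplicities) are λ = 2 with multiplicity 4.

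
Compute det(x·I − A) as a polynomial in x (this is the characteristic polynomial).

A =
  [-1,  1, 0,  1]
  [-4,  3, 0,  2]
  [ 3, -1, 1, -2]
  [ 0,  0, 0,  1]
x^4 - 4*x^3 + 6*x^2 - 4*x + 1

Expanding det(x·I − A) (e.g. by cofactor expansion or by noting that A is similar to its Jordan form J, which has the same characteristic polynomial as A) gives
  χ_A(x) = x^4 - 4*x^3 + 6*x^2 - 4*x + 1
which factors as (x - 1)^4. The eigenvalues (with algebraic multiplicities) are λ = 1 with multiplicity 4.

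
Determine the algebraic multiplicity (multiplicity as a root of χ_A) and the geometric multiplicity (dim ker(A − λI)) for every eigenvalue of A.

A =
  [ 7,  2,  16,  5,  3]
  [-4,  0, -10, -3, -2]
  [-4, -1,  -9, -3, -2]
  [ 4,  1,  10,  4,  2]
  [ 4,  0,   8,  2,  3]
λ = 1: alg = 5, geom = 3

Step 1 — factor the characteristic polynomial to read off the algebraic multiplicities:
  χ_A(x) = (x - 1)^5

Step 2 — compute geometric multiplicities via the rank-nullity identity g(λ) = n − rank(A − λI):
  rank(A − (1)·I) = 2, so dim ker(A − (1)·I) = n − 2 = 3

Summary:
  λ = 1: algebraic multiplicity = 5, geometric multiplicity = 3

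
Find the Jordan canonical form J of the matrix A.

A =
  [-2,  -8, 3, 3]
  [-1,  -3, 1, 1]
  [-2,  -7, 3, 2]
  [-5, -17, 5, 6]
J_3(1) ⊕ J_1(1)

The characteristic polynomial is
  det(x·I − A) = x^4 - 4*x^3 + 6*x^2 - 4*x + 1 = (x - 1)^4

Eigenvalues and multiplicities (the geometric multiplicity of λ is n − rank(A − λI), which equals the number of Jordan blocks for λ):
  λ = 1: algebraic multiplicity = 4, geometric multiplicity = 2

Determining the block sizes for each eigenvalue:
  λ = 1: with am = 4 and gm = 2, the partition is not yet determined (e.g. several partitions of 4 into 2 parts exist). Let N = A − (1)·I. Computing rank(N^1) = 2, rank(N^2) = 1, rank(N^3) = 0; the number of blocks of size ≥ j is rank(N^{j−1}) − rank(N^j), giving [2, 1, 1]. So we have 1 block(s) of size 3, 1 block(s) of size 1 → block sizes [3, 1]

Assembling the blocks gives a Jordan form
J =
  [1, 1, 0, 0]
  [0, 1, 1, 0]
  [0, 0, 1, 0]
  [0, 0, 0, 1]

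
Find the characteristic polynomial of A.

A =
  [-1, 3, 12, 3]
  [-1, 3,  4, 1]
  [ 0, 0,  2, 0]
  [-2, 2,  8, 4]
x^4 - 8*x^3 + 24*x^2 - 32*x + 16

Expanding det(x·I − A) (e.g. by cofactor expansion or by noting that A is similar to its Jordan form J, which has the same characteristic polynomial as A) gives
  χ_A(x) = x^4 - 8*x^3 + 24*x^2 - 32*x + 16
which factors as (x - 2)^4. The eigenvalues (with algebraic multiplicities) are λ = 2 with multiplicity 4.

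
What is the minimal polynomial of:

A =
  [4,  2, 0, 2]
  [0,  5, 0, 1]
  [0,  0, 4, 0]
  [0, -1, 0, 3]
x^2 - 8*x + 16

The characteristic polynomial is χ_A(x) = (x - 4)^4, so the eigenvalues are known. The minimal polynomial is
  m_A(x) = Π_λ (x − λ)^{k_λ}
where k_λ is the size of the *largest* Jordan block for λ (equivalently, the smallest k with (A − λI)^k v = 0 for every generalised eigenvector v of λ).

  λ = 4: largest Jordan block has size 2, contributing (x − 4)^2

So m_A(x) = (x - 4)^2 = x^2 - 8*x + 16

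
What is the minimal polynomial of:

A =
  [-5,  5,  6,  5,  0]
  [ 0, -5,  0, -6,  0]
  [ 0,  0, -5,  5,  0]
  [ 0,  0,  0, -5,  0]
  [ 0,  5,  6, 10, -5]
x^2 + 10*x + 25

The characteristic polynomial is χ_A(x) = (x + 5)^5, so the eigenvalues are known. The minimal polynomial is
  m_A(x) = Π_λ (x − λ)^{k_λ}
where k_λ is the size of the *largest* Jordan block for λ (equivalently, the smallest k with (A − λI)^k v = 0 for every generalised eigenvector v of λ).

  λ = -5: largest Jordan block has size 2, contributing (x + 5)^2

So m_A(x) = (x + 5)^2 = x^2 + 10*x + 25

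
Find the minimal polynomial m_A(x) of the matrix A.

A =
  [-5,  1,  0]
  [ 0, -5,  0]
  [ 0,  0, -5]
x^2 + 10*x + 25

The characteristic polynomial is χ_A(x) = (x + 5)^3, so the eigenvalues are known. The minimal polynomial is
  m_A(x) = Π_λ (x − λ)^{k_λ}
where k_λ is the size of the *largest* Jordan block for λ (equivalently, the smallest k with (A − λI)^k v = 0 for every generalised eigenvector v of λ).

  λ = -5: largest Jordan block has size 2, contributing (x + 5)^2

So m_A(x) = (x + 5)^2 = x^2 + 10*x + 25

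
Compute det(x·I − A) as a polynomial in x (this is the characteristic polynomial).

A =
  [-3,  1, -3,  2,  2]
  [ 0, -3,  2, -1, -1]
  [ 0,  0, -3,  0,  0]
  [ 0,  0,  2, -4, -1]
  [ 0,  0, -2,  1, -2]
x^5 + 15*x^4 + 90*x^3 + 270*x^2 + 405*x + 243

Expanding det(x·I − A) (e.g. by cofactor expansion or by noting that A is similar to its Jordan form J, which has the same characteristic polynomial as A) gives
  χ_A(x) = x^5 + 15*x^4 + 90*x^3 + 270*x^2 + 405*x + 243
which factors as (x + 3)^5. The eigenvalues (with algebraic multiplicities) are λ = -3 with multiplicity 5.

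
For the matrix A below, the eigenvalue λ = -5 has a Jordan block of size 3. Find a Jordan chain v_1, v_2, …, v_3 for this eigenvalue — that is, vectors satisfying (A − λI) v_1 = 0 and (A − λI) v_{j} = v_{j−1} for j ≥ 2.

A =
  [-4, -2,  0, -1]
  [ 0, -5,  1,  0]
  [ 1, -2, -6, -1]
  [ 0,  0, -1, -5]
A Jordan chain for λ = -5 of length 3:
v_1 = (1, 1, 0, -1)ᵀ
v_2 = (1, 0, 1, 0)ᵀ
v_3 = (1, 0, 0, 0)ᵀ

Let N = A − (-5)·I. We want v_3 with N^3 v_3 = 0 but N^2 v_3 ≠ 0; then v_{j-1} := N · v_j for j = 3, …, 2.

Pick v_3 = (1, 0, 0, 0)ᵀ.
Then v_2 = N · v_3 = (1, 0, 1, 0)ᵀ.
Then v_1 = N · v_2 = (1, 1, 0, -1)ᵀ.

Sanity check: (A − (-5)·I) v_1 = (0, 0, 0, 0)ᵀ = 0. ✓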